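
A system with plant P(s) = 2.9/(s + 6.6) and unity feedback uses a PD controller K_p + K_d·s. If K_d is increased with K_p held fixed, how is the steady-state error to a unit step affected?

unchanged

K_d affects only the transient (the s-coefficient); the DC loop gain, and hence e_ss, depends only on K_p.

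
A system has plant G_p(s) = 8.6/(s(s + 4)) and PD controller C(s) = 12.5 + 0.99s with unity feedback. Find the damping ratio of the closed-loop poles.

ζ = 0.603

Forward path: (12.5 + 0.99s)·8.6/(s(s+4)). The closed-loop characteristic equation is s² + (4 + 8.6·0.99)s + 8.6·12.5 = 0.
That is s² + 12.51s + 107.5 = 0, so ω_n = 10.37 rad/s and ζ = 12.51/(2·10.37) = 0.6035.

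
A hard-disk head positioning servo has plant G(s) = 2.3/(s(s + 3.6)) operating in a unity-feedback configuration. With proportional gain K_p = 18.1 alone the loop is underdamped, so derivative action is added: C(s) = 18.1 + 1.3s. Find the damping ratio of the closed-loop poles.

ζ = 0.511

Forward path: (18.1 + 1.3s)·2.3/(s(s+3.6)). The closed-loop characteristic equation is s² + (3.6 + 2.3·1.3)s + 2.3·18.1 = 0.
That is s² + 6.59s + 41.63 = 0, so ω_n = 6.452 rad/s and ζ = 6.59/(2·6.452) = 0.5107.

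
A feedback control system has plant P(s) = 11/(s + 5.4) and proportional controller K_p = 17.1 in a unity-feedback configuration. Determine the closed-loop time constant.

τ = 0.00517 s

Closed-loop transfer function: T(s) = K_p·P(s)/(1 + K_p·P(s)) = 188.1/(s + 5.4 + 188.1) = 188.1/(s + 193.5).
Time constant τ = 1/193.5 = 0.00517 s.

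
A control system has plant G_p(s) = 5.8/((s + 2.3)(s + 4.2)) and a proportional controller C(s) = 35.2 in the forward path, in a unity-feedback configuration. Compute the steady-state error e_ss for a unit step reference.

0.0452

The loop is type 0. Static position error constant K_pos = C(0)·G_p(0) = 35.2·0.6004 = 21.13.
Steady-state error to a unit step: e_ss = 1/(1+K_pos) = 1/22.13 = 0.0452.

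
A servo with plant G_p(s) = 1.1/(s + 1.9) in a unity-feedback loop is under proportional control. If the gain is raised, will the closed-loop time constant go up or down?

decrease

Closed-loop pole is at s = −(1.9+K_p·1.1); larger K_p moves it further left, so τ = 1/(1.9+K_p·1.1) decreases.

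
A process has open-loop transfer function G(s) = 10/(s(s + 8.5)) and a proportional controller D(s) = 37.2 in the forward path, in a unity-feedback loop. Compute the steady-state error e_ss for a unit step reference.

The open loop D(s)G(s) has a pole at the origin (type 1), so the static position error constant is infinite and e_ss = 1/(1+∞) = 0.

0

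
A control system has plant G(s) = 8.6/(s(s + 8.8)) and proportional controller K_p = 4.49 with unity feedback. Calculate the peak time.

Closed-loop characteristic equation: s² + 8.8s + 38.61 = 0, so ω_n = 6.214 rad/s and ζ = 8.8/(2·6.214) = 0.7081.
Damped frequency ω_d = ω_n√(1−ζ²) = 4.388 rad/s, so peak time T_p = π/ω_d = 0.716 s.

T_p = 0.716 s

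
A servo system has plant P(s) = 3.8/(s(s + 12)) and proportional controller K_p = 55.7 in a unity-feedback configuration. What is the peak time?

T_p = 0.237 s

From 1 + K_pP(s) = 0: s² + 12s + 211.7 = 0 ⇒ ω_n = 14.55, ζ = 0.4124.
Damped frequency ω_d = ω_n√(1−ζ²) = 13.25 rad/s, so peak time T_p = π/ω_d = 0.237 s.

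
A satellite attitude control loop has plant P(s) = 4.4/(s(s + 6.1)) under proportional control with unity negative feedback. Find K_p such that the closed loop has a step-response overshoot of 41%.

From %OS = 100·exp(−πζ/√(1−ζ²)) = 41%, ζ = −ln(0.41)/√(π²+ln²(0.41)) = 0.273.
Characteristic equation s² + 6.1s + 4.4K_p = 0 gives ζ = 6.1/(2√(4.4K_p)).
Setting ζ = 0.273: √(4.4K_p) = 6.1/(2·0.273) = 11.17, so K_p = 124.8/4.4 = 28.4.

K_p = 28.4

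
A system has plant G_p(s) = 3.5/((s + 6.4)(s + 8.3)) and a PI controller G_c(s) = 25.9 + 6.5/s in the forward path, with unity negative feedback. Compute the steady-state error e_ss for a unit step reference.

The open loop G_c(s)G_p(s) has a pole at the origin (type 1), so the static position error constant is infinite and e_ss = 1/(1+∞) = 0.

0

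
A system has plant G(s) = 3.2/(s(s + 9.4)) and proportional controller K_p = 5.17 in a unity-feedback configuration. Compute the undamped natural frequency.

ω_n = 4.07 rad/s

1 + K_p·G(s) = 0 gives s² + 9.4s + 16.54 = 0.
So ω_n² = 16.54 ⇒ ω_n = 4.067 rad/s, and ζ = 9.4/(2ω_n) = 1.16.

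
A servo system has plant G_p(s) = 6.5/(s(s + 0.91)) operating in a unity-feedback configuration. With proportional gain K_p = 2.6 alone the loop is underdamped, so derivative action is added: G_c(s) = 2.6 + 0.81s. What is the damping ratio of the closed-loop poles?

ζ = 0.751

Forward path: (2.6 + 0.81s)·6.5/(s(s+0.91)). The closed-loop characteristic equation is s² + (0.91 + 6.5·0.81)s + 6.5·2.6 = 0.
That is s² + 6.175s + 16.9 = 0, so ω_n = 4.111 rad/s and ζ = 6.175/(2·4.111) = 0.751.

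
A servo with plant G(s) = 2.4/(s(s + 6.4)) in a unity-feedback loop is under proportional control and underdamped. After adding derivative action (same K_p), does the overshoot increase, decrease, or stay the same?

The derivative term adds K·K_d to the s-coefficient of the characteristic equation, raising 2ζω_n while ω_n is unchanged; ζ increases, so overshoot decreases.

decrease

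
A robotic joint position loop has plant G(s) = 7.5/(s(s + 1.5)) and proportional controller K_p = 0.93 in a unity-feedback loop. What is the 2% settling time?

Closed-loop characteristic equation: s² + 1.5s + 6.975 = 0, so ω_n = 2.641 rad/s and ζ = 1.5/(2·2.641) = 0.284.
2% settling time T_s ≈ 4/(ζω_n) = 4/0.75 = 5.33 s.

T_s ≈ 5.33 s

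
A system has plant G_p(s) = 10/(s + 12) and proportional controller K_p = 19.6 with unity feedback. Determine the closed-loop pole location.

Closed-loop transfer function: T(s) = K_p·G_p(s)/(1 + K_p·G_p(s)) = 196/(s + 12 + 196) = 196/(s + 208).
The closed-loop pole is at s = −208.

s = -208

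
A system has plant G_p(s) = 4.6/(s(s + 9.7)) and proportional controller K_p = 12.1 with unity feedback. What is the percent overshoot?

6.8%

The closed-loop denominator s² + 9.7s + 55.66 gives ω_n = √55.66 = 7.461 and ζ = 9.7/(2ω_n) = 0.6501.
%OS = 100·exp(−πζ/√(1−ζ²)) = 100·exp(−π·0.6501/√0.5774) = 6.8%.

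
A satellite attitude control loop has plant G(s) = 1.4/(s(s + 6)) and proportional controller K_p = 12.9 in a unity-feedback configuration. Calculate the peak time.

T_p = 1.04 s

Closed-loop characteristic equation: s² + 6s + 18.06 = 0, so ω_n = 4.25 rad/s and ζ = 6/(2·4.25) = 0.7059.
Damped frequency ω_d = ω_n√(1−ζ²) = 3.01 rad/s, so peak time T_p = π/ω_d = 1.04 s.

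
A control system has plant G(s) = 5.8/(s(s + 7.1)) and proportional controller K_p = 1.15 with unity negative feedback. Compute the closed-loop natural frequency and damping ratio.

ω_n = 2.58 rad/s, ζ = 1.37

The closed-loop denominator is s(s+7.1) + 1.15·5.8 = s² + 7.1s + 6.67.
Matching s² + 2ζω_n s + ω_n²: ω_n = √6.67 = 2.583 rad/s and 2ζω_n = 7.1, so ζ = 7.1/(2·2.583) = 1.37.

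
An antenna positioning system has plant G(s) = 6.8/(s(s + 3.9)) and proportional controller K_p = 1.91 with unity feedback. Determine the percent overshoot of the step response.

13.2%

Closed-loop characteristic equation: s² + 3.9s + 12.99 = 0, so ω_n = 3.604 rad/s and ζ = 3.9/(2·3.604) = 0.5411.
%OS = 100·exp(−πζ/√(1−ζ²)) = 100·exp(−π·0.5411/√0.7072) = 13.2%.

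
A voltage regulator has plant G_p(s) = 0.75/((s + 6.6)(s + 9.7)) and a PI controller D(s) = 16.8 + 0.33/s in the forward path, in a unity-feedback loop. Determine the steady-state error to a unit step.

The open loop D(s)G_p(s) has a pole at the origin (type 1), so the static position error constant is infinite and e_ss = 1/(1+∞) = 0.

0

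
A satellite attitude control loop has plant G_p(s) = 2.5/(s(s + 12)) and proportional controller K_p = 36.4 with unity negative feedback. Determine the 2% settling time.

The closed-loop denominator s² + 12s + 91 gives ω_n = √91 = 9.539 and ζ = 12/(2ω_n) = 0.629.
2% settling time T_s ≈ 4/(ζω_n) = 4/6 = 0.667 s.

T_s ≈ 0.667 s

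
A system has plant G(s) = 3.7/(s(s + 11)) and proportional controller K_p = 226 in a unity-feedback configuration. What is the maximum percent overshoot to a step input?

54.4%

From 1 + K_pG(s) = 0: s² + 11s + 836.2 = 0 ⇒ ω_n = 28.92, ζ = 0.1902.
%OS = 100·exp(−πζ/√(1−ζ²)) = 100·exp(−π·0.1902/√0.9638) = 54.4%.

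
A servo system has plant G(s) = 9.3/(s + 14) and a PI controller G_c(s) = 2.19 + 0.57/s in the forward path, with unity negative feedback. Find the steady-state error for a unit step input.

0

The open loop G_c(s)G(s) has a pole at the origin (type 1), so the static position error constant is infinite and e_ss = 1/(1+∞) = 0.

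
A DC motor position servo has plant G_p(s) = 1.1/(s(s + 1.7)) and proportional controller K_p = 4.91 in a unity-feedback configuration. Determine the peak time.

T_p = 1.45 s

The closed-loop denominator s² + 1.7s + 5.401 gives ω_n = √5.401 = 2.324 and ζ = 1.7/(2ω_n) = 0.3657.
Damped frequency ω_d = ω_n√(1−ζ²) = 2.163 rad/s, so peak time T_p = π/ω_d = 1.45 s.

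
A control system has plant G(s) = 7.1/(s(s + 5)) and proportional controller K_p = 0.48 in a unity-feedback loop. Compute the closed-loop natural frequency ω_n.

1 + K_p·G(s) = 0 gives s² + 5s + 3.408 = 0.
Matching s² + 2ζω_n s + ω_n²: ω_n = √3.408 = 1.846 rad/s and 2ζω_n = 5, so ζ = 5/(2·1.846) = 1.35.

ω_n = 1.85 rad/s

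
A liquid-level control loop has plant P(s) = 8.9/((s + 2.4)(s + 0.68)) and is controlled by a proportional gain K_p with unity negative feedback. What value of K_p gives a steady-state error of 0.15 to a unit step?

Steady-state error for a unit step on this type-0 loop is 1/(1 + K_p·P(0)).
P(0) = 5.453. Require 1/(1 + K_p·5.453) = 0.15, so 1 + 5.453·K_p = 6.667.
K_p = (6.667 − 1)/5.453 = 1.04.

K_p = 1.04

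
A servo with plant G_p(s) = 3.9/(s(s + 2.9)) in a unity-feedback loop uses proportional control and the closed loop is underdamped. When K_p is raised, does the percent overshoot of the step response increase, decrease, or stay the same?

increase

ζ = 2.9/(2√(3.9K_p)) decreases as K_p grows; lower damping means more overshoot.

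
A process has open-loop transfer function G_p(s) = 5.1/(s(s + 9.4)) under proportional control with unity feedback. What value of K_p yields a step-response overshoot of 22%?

K_p = 23

From %OS = 100·exp(−πζ/√(1−ζ²)) = 22%, ζ = −ln(0.22)/√(π²+ln²(0.22)) = 0.4342.
Characteristic equation s² + 9.4s + 5.1K_p = 0 gives ζ = 9.4/(2√(5.1K_p)).
Setting ζ = 0.4342: √(5.1K_p) = 9.4/(2·0.4342) = 10.83, so K_p = 117.2/5.1 = 23.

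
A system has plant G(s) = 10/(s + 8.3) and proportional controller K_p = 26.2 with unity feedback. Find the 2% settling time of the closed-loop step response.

Closed-loop transfer function: T(s) = K_p·G(s)/(1 + K_p·G(s)) = 262/(s + 8.3 + 262) = 262/(s + 270.3).
Time constant τ = 1/270.3 = 0.0037 s, so the 2% settling time is about 4τ = 0.0148 s.

T_s ≈ 0.0148 s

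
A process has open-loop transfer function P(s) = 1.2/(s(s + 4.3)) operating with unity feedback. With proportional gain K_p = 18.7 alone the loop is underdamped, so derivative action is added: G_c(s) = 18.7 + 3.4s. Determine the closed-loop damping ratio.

Forward path: (18.7 + 3.4s)·1.2/(s(s+4.3)). The closed-loop characteristic equation is s² + (4.3 + 1.2·3.4)s + 1.2·18.7 = 0.
That is s² + 8.38s + 22.44 = 0, so ω_n = 4.737 rad/s and ζ = 8.38/(2·4.737) = 0.8845.

ζ = 0.885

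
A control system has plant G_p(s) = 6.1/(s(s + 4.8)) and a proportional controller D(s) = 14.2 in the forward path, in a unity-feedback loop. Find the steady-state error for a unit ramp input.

0.0554

The loop has one pole at the origin (type 1). Velocity error constant K_v = lim_{s→0} s·D(s)G_p(s) = 14.2·6.1/4.8 = 18.05.
Steady-state error to a unit ramp: e_ss = 1/K_v = 0.0554.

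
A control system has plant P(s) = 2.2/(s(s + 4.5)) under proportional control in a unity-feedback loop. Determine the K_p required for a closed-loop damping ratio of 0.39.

K_p = 15.1

Closed-loop characteristic equation: s² + 4.5s + K_p·2.2 = 0.
So ω_n = √(2.2K_p) and 2ζω_n = 4.5, giving ζ = 4.5/(2√(2.2K_p)).
Setting ζ = 0.39: √(2.2K_p) = 4.5/(2·0.39) = 5.769, so K_p = 33.28/2.2 = 15.1.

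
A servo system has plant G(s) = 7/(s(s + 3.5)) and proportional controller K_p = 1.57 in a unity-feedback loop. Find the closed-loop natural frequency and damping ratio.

ω_n = 3.32 rad/s, ζ = 0.528

The closed-loop denominator is s(s+3.5) + 1.57·7 = s² + 3.5s + 10.99.
So ω_n² = 10.99 ⇒ ω_n = 3.315 rad/s, and ζ = 3.5/(2ω_n) = 0.528.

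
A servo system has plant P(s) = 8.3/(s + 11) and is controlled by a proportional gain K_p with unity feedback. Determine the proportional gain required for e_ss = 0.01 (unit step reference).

K_p = 131

Steady-state error for a unit step on this type-0 loop is 1/(1 + K_p·P(0)).
P(0) = 0.7545. Require 1/(1 + K_p·0.7545) = 0.01, so 1 + 0.7545·K_p = 100.
K_p = (100 − 1)/0.7545 = 131.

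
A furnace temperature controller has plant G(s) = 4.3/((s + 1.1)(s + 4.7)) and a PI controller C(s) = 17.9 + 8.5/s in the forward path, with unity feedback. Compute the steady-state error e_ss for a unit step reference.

0

The open loop C(s)G(s) has a pole at the origin (type 1), so the static position error constant is infinite and e_ss = 1/(1+∞) = 0.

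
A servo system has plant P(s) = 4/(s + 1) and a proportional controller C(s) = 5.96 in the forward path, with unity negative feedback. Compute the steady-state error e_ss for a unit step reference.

The loop is type 0. Static position error constant K_pos = C(0)·P(0) = 5.96·4 = 23.84.
Steady-state error to a unit step: e_ss = 1/(1+K_pos) = 1/24.84 = 0.0403.

0.0403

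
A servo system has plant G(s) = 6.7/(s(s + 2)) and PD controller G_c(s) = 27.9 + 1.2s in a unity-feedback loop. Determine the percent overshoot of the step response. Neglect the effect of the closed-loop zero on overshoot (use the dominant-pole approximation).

28.9%

Forward path: (27.9 + 1.2s)·6.7/(s(s+2)). The closed-loop characteristic equation is s² + (2 + 6.7·1.2)s + 6.7·27.9 = 0.
That is s² + 10.04s + 186.9 = 0, so ω_n = 13.67 rad/s and ζ = 10.04/(2·13.67) = 0.3672.
%OS = 100·exp(−πζ/√(1−ζ²)) = 28.9%.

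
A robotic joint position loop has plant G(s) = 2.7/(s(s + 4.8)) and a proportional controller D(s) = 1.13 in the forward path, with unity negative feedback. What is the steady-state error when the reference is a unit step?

0

The open loop D(s)G(s) has a pole at the origin (type 1), so the static position error constant is infinite and e_ss = 1/(1+∞) = 0.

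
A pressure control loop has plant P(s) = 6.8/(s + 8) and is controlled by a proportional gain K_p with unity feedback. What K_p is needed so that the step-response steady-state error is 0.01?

Steady-state error for a unit step on this type-0 loop is 1/(1 + K_p·P(0)).
P(0) = 0.85. Require 1/(1 + K_p·0.85) = 0.01, so 1 + 0.85·K_p = 100.
K_p = (100 − 1)/0.85 = 116.

K_p = 116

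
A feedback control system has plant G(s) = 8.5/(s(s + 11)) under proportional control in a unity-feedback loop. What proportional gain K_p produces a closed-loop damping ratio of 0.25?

Closed-loop characteristic equation: s² + 11s + K_p·8.5 = 0.
So ω_n = √(8.5K_p) and 2ζω_n = 11, giving ζ = 11/(2√(8.5K_p)).
Setting ζ = 0.25: √(8.5K_p) = 11/(2·0.25) = 22, so K_p = 484/8.5 = 56.9.

K_p = 56.9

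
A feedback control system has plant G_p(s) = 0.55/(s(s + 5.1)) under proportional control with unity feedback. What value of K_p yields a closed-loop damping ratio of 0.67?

K_p = 26.3

Closed-loop characteristic equation: s² + 5.1s + K_p·0.55 = 0.
So ω_n = √(0.55K_p) and 2ζω_n = 5.1, giving ζ = 5.1/(2√(0.55K_p)).
Setting ζ = 0.67: √(0.55K_p) = 5.1/(2·0.67) = 3.806, so K_p = 14.49/0.55 = 26.3.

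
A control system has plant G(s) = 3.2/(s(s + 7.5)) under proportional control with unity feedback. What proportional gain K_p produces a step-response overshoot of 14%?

K_p = 15.6

From %OS = 100·exp(−πζ/√(1−ζ²)) = 14%, ζ = −ln(0.14)/√(π²+ln²(0.14)) = 0.5305.
Characteristic equation s² + 7.5s + 3.2K_p = 0 gives ζ = 7.5/(2√(3.2K_p)).
Setting ζ = 0.5305: √(3.2K_p) = 7.5/(2·0.5305) = 7.069, so K_p = 49.97/3.2 = 15.6.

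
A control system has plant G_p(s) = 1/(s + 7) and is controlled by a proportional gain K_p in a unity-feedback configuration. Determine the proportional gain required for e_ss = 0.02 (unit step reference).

K_p = 343

For a type-0 loop with proportional control, e_ss = 1/(1 + K_p·G_p(0)).
G_p(0) = 0.1429. Require 1/(1 + K_p·0.1429) = 0.02, so 1 + 0.1429·K_p = 50.
K_p = (50 − 1)/0.1429 = 343.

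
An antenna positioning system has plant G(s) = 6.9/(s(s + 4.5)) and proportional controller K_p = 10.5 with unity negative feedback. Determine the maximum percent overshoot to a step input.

42.3%

Closed-loop characteristic equation: s² + 4.5s + 72.45 = 0, so ω_n = 8.512 rad/s and ζ = 4.5/(2·8.512) = 0.2643.
%OS = 100·exp(−πζ/√(1−ζ²)) = 100·exp(−π·0.2643/√0.9301) = 42.3%.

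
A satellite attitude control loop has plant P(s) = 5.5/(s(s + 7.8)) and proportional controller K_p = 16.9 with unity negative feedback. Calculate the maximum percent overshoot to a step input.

24.9%

Closed-loop characteristic equation: s² + 7.8s + 92.95 = 0, so ω_n = 9.641 rad/s and ζ = 7.8/(2·9.641) = 0.4045.
%OS = 100·exp(−πζ/√(1−ζ²)) = 100·exp(−π·0.4045/√0.8364) = 24.9%.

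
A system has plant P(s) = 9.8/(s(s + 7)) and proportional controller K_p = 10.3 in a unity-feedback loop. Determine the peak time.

T_p = 0.334 s

The closed-loop denominator s² + 7s + 100.9 gives ω_n = √100.9 = 10.05 and ζ = 7/(2ω_n) = 0.3484.
Damped frequency ω_d = ω_n√(1−ζ²) = 9.418 rad/s, so peak time T_p = π/ω_d = 0.334 s.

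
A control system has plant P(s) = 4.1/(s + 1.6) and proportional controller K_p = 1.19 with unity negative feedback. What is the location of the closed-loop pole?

Closed-loop transfer function: T(s) = K_p·P(s)/(1 + K_p·P(s)) = 4.879/(s + 1.6 + 4.879) = 4.879/(s + 6.479).
The closed-loop pole is at s = −6.479.

s = -6.479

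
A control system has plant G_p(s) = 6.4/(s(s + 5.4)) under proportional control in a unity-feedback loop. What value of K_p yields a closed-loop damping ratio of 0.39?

Closed-loop characteristic equation: s² + 5.4s + K_p·6.4 = 0.
So ω_n = √(6.4K_p) and 2ζω_n = 5.4, giving ζ = 5.4/(2√(6.4K_p)).
Setting ζ = 0.39: √(6.4K_p) = 5.4/(2·0.39) = 6.923, so K_p = 47.93/6.4 = 7.49.

K_p = 7.49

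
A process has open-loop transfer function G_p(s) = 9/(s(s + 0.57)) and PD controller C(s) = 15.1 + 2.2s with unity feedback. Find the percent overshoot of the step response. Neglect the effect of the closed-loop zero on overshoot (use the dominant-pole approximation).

Forward path: (15.1 + 2.2s)·9/(s(s+0.57)). The closed-loop characteristic equation is s² + (0.57 + 9·2.2)s + 9·15.1 = 0.
That is s² + 20.37s + 135.9 = 0, so ω_n = 11.66 rad/s and ζ = 20.37/(2·11.66) = 0.8737.
%OS = 100·exp(−πζ/√(1−ζ²)) = 0.355%.

0.355%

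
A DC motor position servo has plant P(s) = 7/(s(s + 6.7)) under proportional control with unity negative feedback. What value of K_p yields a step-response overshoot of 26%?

From %OS = 100·exp(−πζ/√(1−ζ²)) = 26%, ζ = −ln(0.26)/√(π²+ln²(0.26)) = 0.3941.
Characteristic equation s² + 6.7s + 7K_p = 0 gives ζ = 6.7/(2√(7K_p)).
Setting ζ = 0.3941: √(7K_p) = 6.7/(2·0.3941) = 8.501, so K_p = 72.26/7 = 10.3.

K_p = 10.3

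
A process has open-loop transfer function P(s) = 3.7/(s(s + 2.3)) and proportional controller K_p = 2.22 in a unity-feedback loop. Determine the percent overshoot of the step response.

25.3%

The closed-loop denominator s² + 2.3s + 8.214 gives ω_n = √8.214 = 2.866 and ζ = 2.3/(2ω_n) = 0.4013.
%OS = 100·exp(−πζ/√(1−ζ²)) = 100·exp(−π·0.4013/√0.839) = 25.3%.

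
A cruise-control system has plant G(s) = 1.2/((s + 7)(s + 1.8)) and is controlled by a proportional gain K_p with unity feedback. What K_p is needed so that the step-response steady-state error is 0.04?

K_p = 252

For a type-0 loop with proportional control, e_ss = 1/(1 + K_p·G(0)).
G(0) = 0.09524. Require 1/(1 + K_p·0.09524) = 0.04, so 1 + 0.09524·K_p = 25.
K_p = (25 − 1)/0.09524 = 252.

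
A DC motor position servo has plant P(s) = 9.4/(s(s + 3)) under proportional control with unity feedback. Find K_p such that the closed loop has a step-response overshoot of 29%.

From %OS = 100·exp(−πζ/√(1−ζ²)) = 29%, ζ = −ln(0.29)/√(π²+ln²(0.29)) = 0.3666.
Characteristic equation s² + 3s + 9.4K_p = 0 gives ζ = 3/(2√(9.4K_p)).
Setting ζ = 0.3666: √(9.4K_p) = 3/(2·0.3666) = 4.092, so K_p = 16.74/9.4 = 1.78.

K_p = 1.78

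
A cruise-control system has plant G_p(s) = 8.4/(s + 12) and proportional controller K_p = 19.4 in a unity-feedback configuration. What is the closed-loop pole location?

s = -175

Closed-loop transfer function: T(s) = K_p·G_p(s)/(1 + K_p·G_p(s)) = 163/(s + 12 + 163) = 163/(s + 175).
The closed-loop pole is at s = −175.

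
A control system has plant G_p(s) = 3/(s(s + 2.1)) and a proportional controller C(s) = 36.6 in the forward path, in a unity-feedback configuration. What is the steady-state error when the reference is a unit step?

0

The open loop C(s)G_p(s) has a pole at the origin (type 1), so the static position error constant is infinite and e_ss = 1/(1+∞) = 0.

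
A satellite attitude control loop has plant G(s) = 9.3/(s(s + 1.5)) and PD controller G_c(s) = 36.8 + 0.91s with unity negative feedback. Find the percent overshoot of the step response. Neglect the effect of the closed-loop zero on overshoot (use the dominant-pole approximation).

Forward path: (36.8 + 0.91s)·9.3/(s(s+1.5)). The closed-loop characteristic equation is s² + (1.5 + 9.3·0.91)s + 9.3·36.8 = 0.
That is s² + 9.963s + 342.2 = 0, so ω_n = 18.5 rad/s and ζ = 9.963/(2·18.5) = 0.2693.
%OS = 100·exp(−πζ/√(1−ζ²)) = 41.5%.

41.5%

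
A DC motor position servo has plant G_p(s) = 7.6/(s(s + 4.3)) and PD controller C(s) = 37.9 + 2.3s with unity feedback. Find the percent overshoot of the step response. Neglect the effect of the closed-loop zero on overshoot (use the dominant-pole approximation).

Forward path: (37.9 + 2.3s)·7.6/(s(s+4.3)). The closed-loop characteristic equation is s² + (4.3 + 7.6·2.3)s + 7.6·37.9 = 0.
That is s² + 21.78s + 288 = 0, so ω_n = 16.97 rad/s and ζ = 21.78/(2·16.97) = 0.6417.
%OS = 100·exp(−πζ/√(1−ζ²)) = 7.22%.

7.22%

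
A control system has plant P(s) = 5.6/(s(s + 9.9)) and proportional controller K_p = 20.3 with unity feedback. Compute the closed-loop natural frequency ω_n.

ω_n = 10.7 rad/s

With unity feedback the closed-loop characteristic equation is s² + 9.9s + 20.3·5.6 = s² + 9.9s + 113.7 = 0.
Matching s² + 2ζω_n s + ω_n²: ω_n = √113.7 = 10.66 rad/s and 2ζω_n = 9.9, so ζ = 9.9/(2·10.66) = 0.464.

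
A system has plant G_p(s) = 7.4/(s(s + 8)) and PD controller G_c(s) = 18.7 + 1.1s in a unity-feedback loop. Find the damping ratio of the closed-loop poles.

ζ = 0.686

Forward path: (18.7 + 1.1s)·7.4/(s(s+8)). The closed-loop characteristic equation is s² + (8 + 7.4·1.1)s + 7.4·18.7 = 0.
That is s² + 16.14s + 138.4 = 0, so ω_n = 11.76 rad/s and ζ = 16.14/(2·11.76) = 0.686.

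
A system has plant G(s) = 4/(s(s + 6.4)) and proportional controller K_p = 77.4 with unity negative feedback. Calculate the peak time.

The closed-loop denominator s² + 6.4s + 309.6 gives ω_n = √309.6 = 17.6 and ζ = 6.4/(2ω_n) = 0.1819.
Damped frequency ω_d = ω_n√(1−ζ²) = 17.3 rad/s, so peak time T_p = π/ω_d = 0.182 s.

T_p = 0.182 s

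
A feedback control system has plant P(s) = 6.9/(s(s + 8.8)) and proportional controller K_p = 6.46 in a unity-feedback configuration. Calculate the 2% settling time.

T_s ≈ 0.909 s

From 1 + K_pP(s) = 0: s² + 8.8s + 44.57 = 0 ⇒ ω_n = 6.676, ζ = 0.659.
2% settling time T_s ≈ 4/(ζω_n) = 4/4.4 = 0.909 s.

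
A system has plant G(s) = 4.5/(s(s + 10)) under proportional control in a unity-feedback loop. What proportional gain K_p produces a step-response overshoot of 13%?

From %OS = 100·exp(−πζ/√(1−ζ²)) = 13%, ζ = −ln(0.13)/√(π²+ln²(0.13)) = 0.5446.
Characteristic equation s² + 10s + 4.5K_p = 0 gives ζ = 10/(2√(4.5K_p)).
Setting ζ = 0.5446: √(4.5K_p) = 10/(2·0.5446) = 9.18, so K_p = 84.28/4.5 = 18.7.

K_p = 18.7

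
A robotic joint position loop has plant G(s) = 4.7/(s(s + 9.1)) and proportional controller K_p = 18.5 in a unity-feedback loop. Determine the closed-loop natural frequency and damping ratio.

With unity feedback the closed-loop characteristic equation is s² + 9.1s + 18.5·4.7 = s² + 9.1s + 86.95 = 0.
So ω_n² = 86.95 ⇒ ω_n = 9.325 rad/s, and ζ = 9.1/(2ω_n) = 0.488.

ω_n = 9.32 rad/s, ζ = 0.488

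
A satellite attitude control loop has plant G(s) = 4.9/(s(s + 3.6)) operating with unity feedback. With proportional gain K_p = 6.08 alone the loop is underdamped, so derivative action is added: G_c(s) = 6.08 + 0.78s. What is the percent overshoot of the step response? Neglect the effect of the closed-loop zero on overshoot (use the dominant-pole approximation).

5.43%

Forward path: (6.08 + 0.78s)·4.9/(s(s+3.6)). The closed-loop characteristic equation is s² + (3.6 + 4.9·0.78)s + 4.9·6.08 = 0.
That is s² + 7.422s + 29.79 = 0, so ω_n = 5.458 rad/s and ζ = 7.422/(2·5.458) = 0.6799.
%OS = 100·exp(−πζ/√(1−ζ²)) = 5.43%.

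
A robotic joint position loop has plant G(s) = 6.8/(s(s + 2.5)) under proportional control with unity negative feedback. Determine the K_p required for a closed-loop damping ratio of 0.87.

K_p = 0.304

Closed-loop characteristic equation: s² + 2.5s + K_p·6.8 = 0.
So ω_n = √(6.8K_p) and 2ζω_n = 2.5, giving ζ = 2.5/(2√(6.8K_p)).
Setting ζ = 0.87: √(6.8K_p) = 2.5/(2·0.87) = 1.437, so K_p = 2.064/6.8 = 0.304.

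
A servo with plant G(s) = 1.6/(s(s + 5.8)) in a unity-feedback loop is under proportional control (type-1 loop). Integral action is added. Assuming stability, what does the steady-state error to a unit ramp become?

0

The integrator raises the loop to type 2, so K_v → ∞ and e_ss to a ramp is zero.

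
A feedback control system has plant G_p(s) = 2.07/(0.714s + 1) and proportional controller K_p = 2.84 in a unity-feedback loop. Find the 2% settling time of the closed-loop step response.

Closed loop: T(s) = K_p·G_p/(1+K_p·G_p) = 5.879/(0.714s + 1 + 5.879), with pole at s = −(1 + 5.879)/0.714 = −9.634.
τ = 1/9.634 = 0.1038 s, so 2% settling time ≈ 4τ = 0.415 s.

T_s ≈ 0.415 s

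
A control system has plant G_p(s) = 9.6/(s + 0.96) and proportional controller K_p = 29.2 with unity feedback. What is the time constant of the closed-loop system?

Closed-loop transfer function: T(s) = K_p·G_p(s)/(1 + K_p·G_p(s)) = 280.3/(s + 0.96 + 280.3) = 280.3/(s + 281.3).
Time constant τ = 1/281.3 = 0.00356 s.

τ = 0.00356 s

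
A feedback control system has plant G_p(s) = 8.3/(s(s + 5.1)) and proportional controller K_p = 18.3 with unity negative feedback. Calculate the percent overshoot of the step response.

51.5%

From 1 + K_pG_p(s) = 0: s² + 5.1s + 151.9 = 0 ⇒ ω_n = 12.32, ζ = 0.2069.
%OS = 100·exp(−πζ/√(1−ζ²)) = 100·exp(−π·0.2069/√0.9572) = 51.5%.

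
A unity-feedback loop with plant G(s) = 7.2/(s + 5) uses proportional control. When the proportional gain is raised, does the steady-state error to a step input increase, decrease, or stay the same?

decrease

The position error constant K_pos = K_p·G(0) grows with K_p, and e_ss = 1/(1+K_pos) falls.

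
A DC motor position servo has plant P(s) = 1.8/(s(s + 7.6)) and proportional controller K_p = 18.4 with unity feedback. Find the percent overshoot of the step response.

6.32%

From 1 + K_pP(s) = 0: s² + 7.6s + 33.12 = 0 ⇒ ω_n = 5.755, ζ = 0.6603.
%OS = 100·exp(−πζ/√(1−ζ²)) = 100·exp(−π·0.6603/√0.564) = 6.32%.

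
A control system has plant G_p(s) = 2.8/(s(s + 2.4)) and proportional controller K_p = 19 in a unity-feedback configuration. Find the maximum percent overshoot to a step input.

Closed-loop characteristic equation: s² + 2.4s + 53.2 = 0, so ω_n = 7.294 rad/s and ζ = 2.4/(2·7.294) = 0.1645.
%OS = 100·exp(−πζ/√(1−ζ²)) = 100·exp(−π·0.1645/√0.9729) = 59.2%.

59.2%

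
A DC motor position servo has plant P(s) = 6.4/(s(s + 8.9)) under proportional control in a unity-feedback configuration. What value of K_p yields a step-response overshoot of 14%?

K_p = 11

From %OS = 100·exp(−πζ/√(1−ζ²)) = 14%, ζ = −ln(0.14)/√(π²+ln²(0.14)) = 0.5305.
Characteristic equation s² + 8.9s + 6.4K_p = 0 gives ζ = 8.9/(2√(6.4K_p)).
Setting ζ = 0.5305: √(6.4K_p) = 8.9/(2·0.5305) = 8.388, so K_p = 70.36/6.4 = 11.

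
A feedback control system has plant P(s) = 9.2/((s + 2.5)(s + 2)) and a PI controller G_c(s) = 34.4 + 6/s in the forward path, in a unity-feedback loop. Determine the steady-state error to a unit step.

0

The open loop G_c(s)P(s) has a pole at the origin (type 1), so the static position error constant is infinite and e_ss = 1/(1+∞) = 0.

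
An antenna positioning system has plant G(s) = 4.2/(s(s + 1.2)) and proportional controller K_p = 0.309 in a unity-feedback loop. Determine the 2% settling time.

T_s ≈ 6.67 s

From 1 + K_pG(s) = 0: s² + 1.2s + 1.298 = 0 ⇒ ω_n = 1.139, ζ = 0.5267.
2% settling time T_s ≈ 4/(ζω_n) = 4/0.6 = 6.67 s.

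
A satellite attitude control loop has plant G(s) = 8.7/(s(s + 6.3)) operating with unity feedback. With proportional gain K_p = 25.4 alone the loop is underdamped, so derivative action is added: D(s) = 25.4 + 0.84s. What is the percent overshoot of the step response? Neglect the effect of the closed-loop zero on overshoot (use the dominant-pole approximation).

Forward path: (25.4 + 0.84s)·8.7/(s(s+6.3)). The closed-loop characteristic equation is s² + (6.3 + 8.7·0.84)s + 8.7·25.4 = 0.
That is s² + 13.61s + 221 = 0, so ω_n = 14.87 rad/s and ζ = 13.61/(2·14.87) = 0.4577.
%OS = 100·exp(−πζ/√(1−ζ²)) = 19.8%.

19.8%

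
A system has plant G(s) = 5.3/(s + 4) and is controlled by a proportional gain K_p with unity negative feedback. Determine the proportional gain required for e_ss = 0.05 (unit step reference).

K_p = 14.3

For a type-0 loop with proportional control, e_ss = 1/(1 + K_p·G(0)).
G(0) = 1.325. Require 1/(1 + K_p·1.325) = 0.05, so 1 + 1.325·K_p = 20.
K_p = (20 − 1)/1.325 = 14.3.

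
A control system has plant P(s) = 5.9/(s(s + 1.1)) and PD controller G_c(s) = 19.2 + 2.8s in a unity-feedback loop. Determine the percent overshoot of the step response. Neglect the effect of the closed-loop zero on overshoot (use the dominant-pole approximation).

Forward path: (19.2 + 2.8s)·5.9/(s(s+1.1)). The closed-loop characteristic equation is s² + (1.1 + 5.9·2.8)s + 5.9·19.2 = 0.
That is s² + 17.62s + 113.3 = 0, so ω_n = 10.64 rad/s and ζ = 17.62/(2·10.64) = 0.8278.
%OS = 100·exp(−πζ/√(1−ζ²)) = 0.971%.

0.971%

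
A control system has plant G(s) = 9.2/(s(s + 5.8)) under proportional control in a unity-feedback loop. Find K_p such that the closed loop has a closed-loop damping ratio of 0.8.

Closed-loop characteristic equation: s² + 5.8s + K_p·9.2 = 0.
So ω_n = √(9.2K_p) and 2ζω_n = 5.8, giving ζ = 5.8/(2√(9.2K_p)).
Setting ζ = 0.8: √(9.2K_p) = 5.8/(2·0.8) = 3.625, so K_p = 13.14/9.2 = 1.43.

K_p = 1.43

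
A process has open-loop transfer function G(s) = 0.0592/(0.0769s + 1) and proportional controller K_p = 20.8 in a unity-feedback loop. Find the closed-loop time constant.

τ = 0.0345 s

Closed loop: T(s) = K_p·G/(1+K_p·G) = 1.231/(0.0769s + 1 + 1.231), with pole at s = −(1 + 1.231)/0.0769 = −29.02.
Closed-loop time constant τ = 1/29.02 = 0.0345 s.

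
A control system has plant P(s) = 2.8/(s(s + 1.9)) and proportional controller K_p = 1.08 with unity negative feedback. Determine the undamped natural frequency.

ω_n = 1.74 rad/s

With unity feedback the closed-loop characteristic equation is s² + 1.9s + 1.08·2.8 = s² + 1.9s + 3.024 = 0.
So ω_n² = 3.024 ⇒ ω_n = 1.739 rad/s, and ζ = 1.9/(2ω_n) = 0.546.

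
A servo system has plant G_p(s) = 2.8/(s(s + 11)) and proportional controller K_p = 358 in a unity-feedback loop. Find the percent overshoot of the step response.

57.5%

Closed-loop characteristic equation: s² + 11s + 1002 = 0, so ω_n = 31.66 rad/s and ζ = 11/(2·31.66) = 0.1737.
%OS = 100·exp(−πζ/√(1−ζ²)) = 100·exp(−π·0.1737/√0.9698) = 57.5%.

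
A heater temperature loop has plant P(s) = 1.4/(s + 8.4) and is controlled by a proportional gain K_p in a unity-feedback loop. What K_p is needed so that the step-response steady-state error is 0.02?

K_p = 294

Steady-state error for a unit step on this type-0 loop is 1/(1 + K_p·P(0)).
P(0) = 0.1667. Require 1/(1 + K_p·0.1667) = 0.02, so 1 + 0.1667·K_p = 50.
K_p = (50 − 1)/0.1667 = 294.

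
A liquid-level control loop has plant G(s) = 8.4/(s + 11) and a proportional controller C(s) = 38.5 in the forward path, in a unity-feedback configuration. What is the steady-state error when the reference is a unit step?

0.0329

The loop is type 0. Static position error constant K_pos = C(0)·G(0) = 38.5·0.7636 = 29.4.
Steady-state error to a unit step: e_ss = 1/(1+K_pos) = 1/30.4 = 0.0329.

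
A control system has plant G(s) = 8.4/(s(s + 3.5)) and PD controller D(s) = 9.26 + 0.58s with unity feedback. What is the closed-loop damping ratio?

Forward path: (9.26 + 0.58s)·8.4/(s(s+3.5)). The closed-loop characteristic equation is s² + (3.5 + 8.4·0.58)s + 8.4·9.26 = 0.
That is s² + 8.372s + 77.78 = 0, so ω_n = 8.82 rad/s and ζ = 8.372/(2·8.82) = 0.4746.

ζ = 0.475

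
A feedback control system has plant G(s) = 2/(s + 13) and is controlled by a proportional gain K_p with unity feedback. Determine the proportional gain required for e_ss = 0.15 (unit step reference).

K_p = 36.8

For a type-0 loop with proportional control, e_ss = 1/(1 + K_p·G(0)).
G(0) = 0.1538. Require 1/(1 + K_p·0.1538) = 0.15, so 1 + 0.1538·K_p = 6.667.
K_p = (6.667 − 1)/0.1538 = 36.8.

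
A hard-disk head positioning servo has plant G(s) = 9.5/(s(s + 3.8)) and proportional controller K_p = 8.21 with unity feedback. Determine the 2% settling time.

Closed-loop characteristic equation: s² + 3.8s + 78 = 0, so ω_n = 8.831 rad/s and ζ = 3.8/(2·8.831) = 0.2151.
2% settling time T_s ≈ 4/(ζω_n) = 4/1.9 = 2.11 s.

T_s ≈ 2.11 s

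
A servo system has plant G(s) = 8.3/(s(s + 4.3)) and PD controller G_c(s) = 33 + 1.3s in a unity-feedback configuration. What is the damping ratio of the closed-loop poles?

Forward path: (33 + 1.3s)·8.3/(s(s+4.3)). The closed-loop characteristic equation is s² + (4.3 + 8.3·1.3)s + 8.3·33 = 0.
That is s² + 15.09s + 273.9 = 0, so ω_n = 16.55 rad/s and ζ = 15.09/(2·16.55) = 0.4559.

ζ = 0.456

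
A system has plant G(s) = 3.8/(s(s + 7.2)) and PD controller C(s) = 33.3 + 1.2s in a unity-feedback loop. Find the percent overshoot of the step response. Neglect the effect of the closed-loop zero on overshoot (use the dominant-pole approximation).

Forward path: (33.3 + 1.2s)·3.8/(s(s+7.2)). The closed-loop characteristic equation is s² + (7.2 + 3.8·1.2)s + 3.8·33.3 = 0.
That is s² + 11.76s + 126.5 = 0, so ω_n = 11.25 rad/s and ζ = 11.76/(2·11.25) = 0.5227.
%OS = 100·exp(−πζ/√(1−ζ²)) = 14.6%.

14.6%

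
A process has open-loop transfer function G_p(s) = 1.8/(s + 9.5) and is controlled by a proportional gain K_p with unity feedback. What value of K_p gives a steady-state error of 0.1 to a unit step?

K_p = 47.5

For a type-0 loop with proportional control, e_ss = 1/(1 + K_p·G_p(0)).
G_p(0) = 0.1895. Require 1/(1 + K_p·0.1895) = 0.1, so 1 + 0.1895·K_p = 10.
K_p = (10 − 1)/0.1895 = 47.5.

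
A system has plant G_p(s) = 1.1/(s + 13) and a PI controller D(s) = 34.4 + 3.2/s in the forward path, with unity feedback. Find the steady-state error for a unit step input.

The open loop D(s)G_p(s) has a pole at the origin (type 1), so the static position error constant is infinite and e_ss = 1/(1+∞) = 0.

0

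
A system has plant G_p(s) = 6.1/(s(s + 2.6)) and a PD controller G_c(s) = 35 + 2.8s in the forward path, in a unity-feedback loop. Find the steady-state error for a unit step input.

The open loop G_c(s)G_p(s) has a pole at the origin (type 1), so the static position error constant is infinite and e_ss = 1/(1+∞) = 0.

0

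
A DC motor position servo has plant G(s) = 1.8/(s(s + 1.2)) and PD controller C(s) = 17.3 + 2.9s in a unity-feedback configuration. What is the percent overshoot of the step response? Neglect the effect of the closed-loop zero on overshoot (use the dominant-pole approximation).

11%

Forward path: (17.3 + 2.9s)·1.8/(s(s+1.2)). The closed-loop characteristic equation is s² + (1.2 + 1.8·2.9)s + 1.8·17.3 = 0.
That is s² + 6.42s + 31.14 = 0, so ω_n = 5.58 rad/s and ζ = 6.42/(2·5.58) = 0.5752.
%OS = 100·exp(−πζ/√(1−ζ²)) = 11%.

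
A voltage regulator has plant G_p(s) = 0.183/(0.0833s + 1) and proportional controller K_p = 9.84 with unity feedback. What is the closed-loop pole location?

Closed loop: T(s) = K_p·G_p/(1+K_p·G_p) = 1.801/(0.0833s + 1 + 1.801), with pole at s = −(1 + 1.801)/0.0833 = −33.62.

s = -33.62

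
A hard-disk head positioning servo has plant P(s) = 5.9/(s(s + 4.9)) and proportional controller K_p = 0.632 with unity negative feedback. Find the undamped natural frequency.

ω_n = 1.93 rad/s

The closed-loop denominator is s(s+4.9) + 0.632·5.9 = s² + 4.9s + 3.729.
Matching s² + 2ζω_n s + ω_n²: ω_n = √3.729 = 1.931 rad/s and 2ζω_n = 4.9, so ζ = 4.9/(2·1.931) = 1.27.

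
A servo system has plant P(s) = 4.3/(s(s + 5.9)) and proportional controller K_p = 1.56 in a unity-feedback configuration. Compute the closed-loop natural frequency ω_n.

ω_n = 2.59 rad/s

With unity feedback the closed-loop characteristic equation is s² + 5.9s + 1.56·4.3 = s² + 5.9s + 6.708 = 0.
So ω_n² = 6.708 ⇒ ω_n = 2.59 rad/s, and ζ = 5.9/(2ω_n) = 1.14.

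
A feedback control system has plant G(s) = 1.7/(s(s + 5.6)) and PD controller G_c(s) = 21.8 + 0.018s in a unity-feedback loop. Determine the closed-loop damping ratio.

ζ = 0.462

Forward path: (21.8 + 0.018s)·1.7/(s(s+5.6)). The closed-loop characteristic equation is s² + (5.6 + 1.7·0.018)s + 1.7·21.8 = 0.
That is s² + 5.631s + 37.06 = 0, so ω_n = 6.088 rad/s and ζ = 5.631/(2·6.088) = 0.4625.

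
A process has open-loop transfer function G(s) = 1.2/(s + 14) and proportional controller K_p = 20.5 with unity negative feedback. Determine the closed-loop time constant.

Closed-loop transfer function: T(s) = K_p·G(s)/(1 + K_p·G(s)) = 24.6/(s + 14 + 24.6) = 24.6/(s + 38.6).
Time constant τ = 1/38.6 = 0.0259 s.

τ = 0.0259 s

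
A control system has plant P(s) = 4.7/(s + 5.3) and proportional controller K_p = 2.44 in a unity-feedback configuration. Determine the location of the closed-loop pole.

s = -16.77

Closed-loop transfer function: T(s) = K_p·P(s)/(1 + K_p·P(s)) = 11.47/(s + 5.3 + 11.47) = 11.47/(s + 16.77).
The closed-loop pole is at s = −16.77.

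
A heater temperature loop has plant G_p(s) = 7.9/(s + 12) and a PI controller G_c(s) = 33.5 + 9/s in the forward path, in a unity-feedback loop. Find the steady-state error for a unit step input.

The open loop G_c(s)G_p(s) has a pole at the origin (type 1), so the static position error constant is infinite and e_ss = 1/(1+∞) = 0.

0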